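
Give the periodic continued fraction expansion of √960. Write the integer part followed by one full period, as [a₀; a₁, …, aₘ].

[30; 1, 60]

a₀ = ⌊√960⌋ = 30.
With m₀=0, d₀=1 and mₖ₊₁ = dₖaₖ − mₖ, dₖ₊₁ = (n − mₖ₊₁²)/dₖ, aₖ₊₁ = ⌊(a₀+mₖ₊₁)/dₖ₊₁⌋:
  k=1: m=30, d=60, a=1
  k=2: m=30, d=1, a=60
d=1 and a=2a₀=60 at k=2, so the next step gives (m, d) = (30, 60) again — its k=1 value — and the period has length 2.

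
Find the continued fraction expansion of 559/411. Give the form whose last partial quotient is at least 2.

559 = 1×411 + 148
411 = 2×148 + 115
148 = 1×115 + 33
115 = 3×33 + 16
33 = 2×16 + 1
16 = 16×1 + 0  (stop)
So 559/411 = [1; 2, 1, 3, 2, 16].

[1; 2, 1, 3, 2, 16]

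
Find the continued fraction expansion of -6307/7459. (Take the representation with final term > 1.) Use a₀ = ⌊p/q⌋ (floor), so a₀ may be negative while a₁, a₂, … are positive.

-6307 = -1×7459 + 1152
7459 = 6×1152 + 547
1152 = 2×547 + 58
547 = 9×58 + 25
58 = 2×25 + 8
25 = 3×8 + 1
8 = 8×1 + 0  (stop)
So -6307/7459 = [-1; 6, 2, 9, 2, 3, 8].

[-1; 6, 2, 9, 2, 3, 8]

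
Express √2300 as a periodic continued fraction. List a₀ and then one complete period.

a₀ = ⌊√2300⌋ = 47.

[47; 1, 22, 1, 94]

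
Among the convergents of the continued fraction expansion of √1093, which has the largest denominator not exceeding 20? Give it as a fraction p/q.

√1093 = [33; 16, 1, 1, 16, 66, …] (period length 5).
Convergents:
  p_0/q_0 = 33/1
  p_1/q_1 = 529/16
  p_2/q_2 = 562/17
  p_3/q_3 = 1091/33
q_2 = 17 ≤ 20 < 33 = q_3, so the answer is 562/17.

562/17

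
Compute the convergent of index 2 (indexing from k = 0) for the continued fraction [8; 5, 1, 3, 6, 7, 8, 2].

49/6

Using pₖ = aₖpₖ₋₁ + pₖ₋₂, qₖ = aₖqₖ₋₁ + qₖ₋₂ (with p₋₁=1, p₋₂=0, q₋₁=0, q₋₂=1):
  k=0: a=8, p=8, q=1
  k=1: a=5, p=41, q=5
  k=2: a=1, p=49, q=6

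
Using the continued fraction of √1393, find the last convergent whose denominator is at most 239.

3583/96

√1393 = [37; 3, 10, 3, 74, …] (period length 4).
Convergents:
  p_0/q_0 = 37/1
  p_1/q_1 = 112/3
  p_2/q_2 = 1157/31
  p_3/q_3 = 3583/96
  p_4/q_4 = 266299/7135
q_3 = 96 ≤ 239 < 7135 = q_4, so the answer is 3583/96.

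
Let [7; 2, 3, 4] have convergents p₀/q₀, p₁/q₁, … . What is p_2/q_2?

Using pₖ = aₖpₖ₋₁ + pₖ₋₂, qₖ = aₖqₖ₋₁ + qₖ₋₂ (with p₋₁=1, p₋₂=0, q₋₁=0, q₋₂=1):
  k=0: a=7, p=7, q=1
  k=1: a=2, p=15, q=2
  k=2: a=3, p=52, q=7

52/7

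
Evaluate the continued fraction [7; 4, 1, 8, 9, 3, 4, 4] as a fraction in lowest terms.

Using pₖ = aₖpₖ₋₁ + pₖ₋₂ and qₖ = aₖqₖ₋₁ + qₖ₋₂:
  k=0: a=7, p=7, q=1
  k=1: a=4, p=29, q=4
  k=2: a=1, p=36, q=5
  k=3: a=8, p=317, q=44
  k=4: a=9, p=2889, q=401
  k=5: a=3, p=8984, q=1247
  k=6: a=4, p=38825, q=5389
  k=7: a=4, p=164284, q=22803

164284/22803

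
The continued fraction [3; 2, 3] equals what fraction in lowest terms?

24/7

Using pₖ = aₖpₖ₋₁ + pₖ₋₂ and qₖ = aₖqₖ₋₁ + qₖ₋₂:
  k=0: a=3, p=3, q=1
  k=1: a=2, p=7, q=2
  k=2: a=3, p=24, q=7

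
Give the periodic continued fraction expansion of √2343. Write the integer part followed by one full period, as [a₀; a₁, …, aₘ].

[48; 2, 2, 8, 2, 2, 96]

a₀ = ⌊√2343⌋ = 48.
With m₀=0, d₀=1 and mₖ₊₁ = dₖaₖ − mₖ, dₖ₊₁ = (n − mₖ₊₁²)/dₖ, aₖ₊₁ = ⌊(a₀+mₖ₊₁)/dₖ₊₁⌋:
  k=1: m=48, d=39, a=2
  k=2: m=30, d=37, a=2
  k=3: m=44, d=11, a=8
  k=4: m=44, d=37, a=2
  k=5: m=30, d=39, a=2
  k=6: m=48, d=1, a=96
d=1 and a=2a₀=96 at k=6, so the next step gives (m, d) = (48, 39) again — its k=1 value — and the period has length 6.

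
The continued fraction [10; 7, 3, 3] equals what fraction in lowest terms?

Using pₖ = aₖpₖ₋₁ + pₖ₋₂ and qₖ = aₖqₖ₋₁ + qₖ₋₂:
  k=0: a=10, p=10, q=1
  k=1: a=7, p=71, q=7
  k=2: a=3, p=223, q=22
  k=3: a=3, p=740, q=73

740/73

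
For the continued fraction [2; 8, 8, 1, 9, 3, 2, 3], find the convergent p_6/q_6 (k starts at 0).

11041/5200

Using pₖ = aₖpₖ₋₁ + pₖ₋₂, qₖ = aₖqₖ₋₁ + qₖ₋₂ (with p₋₁=1, p₋₂=0, q₋₁=0, q₋₂=1):
  k=0: a=2, p=2, q=1
  k=1: a=8, p=17, q=8
  k=2: a=8, p=138, q=65
  k=3: a=1, p=155, q=73
  k=4: a=9, p=1533, q=722
  k=5: a=3, p=4754, q=2239
  k=6: a=2, p=11041, q=5200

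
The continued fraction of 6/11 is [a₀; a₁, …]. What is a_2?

1

6 = 0·11 + 6   →  a_0 = 0
11 = 1·6 + 5   →  a_1 = 1
6 = 1·5 + 1   →  a_2 = 1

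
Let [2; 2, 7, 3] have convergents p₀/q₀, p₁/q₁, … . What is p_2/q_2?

37/15

Using pₖ = aₖpₖ₋₁ + pₖ₋₂, qₖ = aₖqₖ₋₁ + qₖ₋₂ (with p₋₁=1, p₋₂=0, q₋₁=0, q₋₂=1):
  k=0: a=2, p=2, q=1
  k=1: a=2, p=5, q=2
  k=2: a=7, p=37, q=15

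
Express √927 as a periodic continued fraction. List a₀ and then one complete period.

a₀ = ⌊√927⌋ = 30.
With m₀=0, d₀=1 and mₖ₊₁ = dₖaₖ − mₖ, dₖ₊₁ = (n − mₖ₊₁²)/dₖ, aₖ₊₁ = ⌊(a₀+mₖ₊₁)/dₖ₊₁⌋:
  k=1: m=30, d=27, a=2
  k=2: m=24, d=13, a=4
  k=3: m=28, d=11, a=5
  k=4: m=27, d=18, a=3
  k=5: m=27, d=11, a=5
  k=6: m=28, d=13, a=4
  k=7: m=24, d=27, a=2
  k=8: m=30, d=1, a=60
d=1 and a=2a₀=60 at k=8, so the next step gives (m, d) = (30, 27) again — its k=1 value — and the period has length 8.

[30; 2, 4, 5, 3, 5, 4, 2, 60]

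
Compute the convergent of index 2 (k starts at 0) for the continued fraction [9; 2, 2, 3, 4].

47/5

Using pₖ = aₖpₖ₋₁ + pₖ₋₂, qₖ = aₖqₖ₋₁ + qₖ₋₂ (with p₋₁=1, p₋₂=0, q₋₁=0, q₋₂=1):
  k=0: a=9, p=9, q=1
  k=1: a=2, p=19, q=2
  k=2: a=2, p=47, q=5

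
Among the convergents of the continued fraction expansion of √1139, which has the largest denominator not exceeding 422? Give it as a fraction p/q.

9146/271

√1139 = [33; 1, 2, 1, 66, …] (period length 4).
Convergents:
  p_0/q_0 = 33/1
  p_1/q_1 = 34/1
  p_2/q_2 = 101/3
  p_3/q_3 = 135/4
  p_4/q_4 = 9011/267
  p_5/q_5 = 9146/271
  p_6/q_6 = 27303/809
q_5 = 271 ≤ 422 < 809 = q_6, so the answer is 9146/271.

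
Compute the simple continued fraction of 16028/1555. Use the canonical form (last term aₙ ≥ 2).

[10; 3, 3, 1, 19, 6]

16028 = 10×1555 + 478
1555 = 3×478 + 121
478 = 3×121 + 115
121 = 1×115 + 6
115 = 19×6 + 1
6 = 6×1 + 0  (stop)
So 16028/1555 = [10; 3, 3, 1, 19, 6].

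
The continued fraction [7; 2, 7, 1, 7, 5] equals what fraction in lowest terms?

Fold from the inside: start with 5/1.
  7 + 1/5 = 36/5
  1 + 5/36 = 41/36
  7 + 36/41 = 323/41
  2 + 41/323 = 687/323
  7 + 323/687 = 5132/687

5132/687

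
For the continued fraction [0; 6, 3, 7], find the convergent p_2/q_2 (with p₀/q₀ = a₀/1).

Using pₖ = aₖpₖ₋₁ + pₖ₋₂, qₖ = aₖqₖ₋₁ + qₖ₋₂ (with p₋₁=1, p₋₂=0, q₋₁=0, q₋₂=1):
  k=0: a=0, p=0, q=1
  k=1: a=6, p=1, q=6
  k=2: a=3, p=3, q=19

3/19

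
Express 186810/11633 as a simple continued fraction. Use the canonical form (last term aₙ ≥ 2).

186810 = 16×11633 + 682
11633 = 17×682 + 39
682 = 17×39 + 19
39 = 2×19 + 1
19 = 19×1 + 0  (stop)
So 186810/11633 = [16; 17, 17, 2, 19].

[16; 17, 17, 2, 19]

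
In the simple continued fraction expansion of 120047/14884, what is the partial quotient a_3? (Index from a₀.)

120047 = 8·14884 + 975   →  a_0 = 8
14884 = 15·975 + 259   →  a_1 = 15
975 = 3·259 + 198   →  a_2 = 3
259 = 1·198 + 61   →  a_3 = 1

1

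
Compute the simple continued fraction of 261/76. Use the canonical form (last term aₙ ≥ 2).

[3; 2, 3, 3, 3]

261 = 3×76 + 33
76 = 2×33 + 10
33 = 3×10 + 3
10 = 3×3 + 1
3 = 3×1 + 0  (stop)
So 261/76 = [3; 2, 3, 3, 3].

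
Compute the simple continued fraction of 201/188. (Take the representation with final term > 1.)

[1; 14, 2, 6]

201 = 1·188 + 13
188 = 14·13 + 6
13 = 2·6 + 1
6 = 6·1 + 0  (stop)
So 201/188 = [1; 14, 2, 6].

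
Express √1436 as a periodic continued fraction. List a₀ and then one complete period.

a₀ = ⌊√1436⌋ = 37.

[37; 1, 8, 2, 18, 2, 8, 1, 74]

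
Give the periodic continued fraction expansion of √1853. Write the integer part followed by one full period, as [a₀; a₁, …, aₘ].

a₀ = ⌊√1853⌋ = 43.
With m₀=0, d₀=1 and mₖ₊₁ = dₖaₖ − mₖ, dₖ₊₁ = (n − mₖ₊₁²)/dₖ, aₖ₊₁ = ⌊(a₀+mₖ₊₁)/dₖ₊₁⌋:
  k=1: m=43, d=4, a=21
  k=2: m=41, d=43, a=1
  k=3: m=2, d=43, a=1
  k=4: m=41, d=4, a=21
  k=5: m=43, d=1, a=86
d=1 and a=2a₀=86 at k=5, so the next step gives (m, d) = (43, 4) again — its k=1 value — and the period has length 5.

[43; 21, 1, 1, 21, 86]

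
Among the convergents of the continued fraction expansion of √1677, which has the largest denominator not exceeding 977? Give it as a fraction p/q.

34399/840

√1677 = [40; 1, 19, 2, 19, 1, 80, …] (period length 6).
Convergents:
  p_0/q_0 = 40/1
  p_1/q_1 = 41/1
  p_2/q_2 = 819/20
  p_3/q_3 = 1679/41
  p_4/q_4 = 32720/799
  p_5/q_5 = 34399/840
  p_6/q_6 = 2784640/67999
q_5 = 840 ≤ 977 < 67999 = q_6, so the answer is 34399/840.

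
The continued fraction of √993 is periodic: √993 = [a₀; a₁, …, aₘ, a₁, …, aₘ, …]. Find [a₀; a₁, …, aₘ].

[31; 1, 1, 20, 1, 1, 62]

a₀ = ⌊√993⌋ = 31.
With m₀=0, d₀=1 and mₖ₊₁ = dₖaₖ − mₖ, dₖ₊₁ = (n − mₖ₊₁²)/dₖ, aₖ₊₁ = ⌊(a₀+mₖ₊₁)/dₖ₊₁⌋:
  k=1: m=31, d=32, a=1
  k=2: m=1, d=31, a=1
  k=3: m=30, d=3, a=20
  k=4: m=30, d=31, a=1
  k=5: m=1, d=32, a=1
  k=6: m=31, d=1, a=62
d=1 and a=2a₀=62 at k=6, so the next step gives (m, d) = (31, 32) again — its k=1 value — and the period has length 6.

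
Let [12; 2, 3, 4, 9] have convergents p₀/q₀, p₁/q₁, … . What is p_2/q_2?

87/7

Using pₖ = aₖpₖ₋₁ + pₖ₋₂, qₖ = aₖqₖ₋₁ + qₖ₋₂ (with p₋₁=1, p₋₂=0, q₋₁=0, q₋₂=1):
  k=0: a=12, p=12, q=1
  k=1: a=2, p=25, q=2
  k=2: a=3, p=87, q=7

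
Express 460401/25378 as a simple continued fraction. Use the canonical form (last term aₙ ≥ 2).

460401 = 18*25378 + 3597
25378 = 7*3597 + 199
3597 = 18*199 + 15
199 = 13*15 + 4
15 = 3*4 + 3
4 = 1*3 + 1
3 = 3*1 + 0  (stop)
So 460401/25378 = [18; 7, 18, 13, 3, 1, 3].

[18; 7, 18, 13, 3, 1, 3]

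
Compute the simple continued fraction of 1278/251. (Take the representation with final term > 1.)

1278 = 5*251 + 23
251 = 10*23 + 21
23 = 1*21 + 2
21 = 10*2 + 1
2 = 2*1 + 0  (stop)
So 1278/251 = [5; 10, 1, 10, 2].

[5; 10, 1, 10, 2]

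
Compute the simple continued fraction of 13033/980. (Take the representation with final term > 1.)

[13; 3, 2, 1, 9, 10]

13033 = 13×980 + 293
980 = 3×293 + 101
293 = 2×101 + 91
101 = 1×91 + 10
91 = 9×10 + 1
10 = 10×1 + 0  (stop)
So 13033/980 = [13; 3, 2, 1, 9, 10].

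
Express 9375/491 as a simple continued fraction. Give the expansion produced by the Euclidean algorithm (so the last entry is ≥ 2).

[19; 10, 1, 2, 15]

9375 = 19×491 + 46
491 = 10×46 + 31
46 = 1×31 + 15
31 = 2×15 + 1
15 = 15×1 + 0  (stop)
So 9375/491 = [19; 10, 1, 2, 15].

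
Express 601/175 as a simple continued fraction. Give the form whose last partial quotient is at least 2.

[3; 2, 3, 3, 3, 2]

601 = 3×175 + 76
175 = 2×76 + 23
76 = 3×23 + 7
23 = 3×7 + 2
7 = 3×2 + 1
2 = 2×1 + 0  (stop)
So 601/175 = [3; 2, 3, 3, 3, 2].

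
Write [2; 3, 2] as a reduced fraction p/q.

Using pₖ = aₖpₖ₋₁ + pₖ₋₂ and qₖ = aₖqₖ₋₁ + qₖ₋₂:
  k=0: a=2, p=2, q=1
  k=1: a=3, p=7, q=3
  k=2: a=2, p=16, q=7

16/7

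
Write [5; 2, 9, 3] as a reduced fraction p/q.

323/59

Using pₖ = aₖpₖ₋₁ + pₖ₋₂ and qₖ = aₖqₖ₋₁ + qₖ₋₂:
  k=0: a=5, p=5, q=1
  k=1: a=2, p=11, q=2
  k=2: a=9, p=104, q=19
  k=3: a=3, p=323, q=59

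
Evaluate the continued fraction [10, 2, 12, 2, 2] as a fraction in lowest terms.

1352/129

Using pₖ = aₖpₖ₋₁ + pₖ₋₂ and qₖ = aₖqₖ₋₁ + qₖ₋₂:
  k=0: a=10, p=10, q=1
  k=1: a=2, p=21, q=2
  k=2: a=12, p=262, q=25
  k=3: a=2, p=545, q=52
  k=4: a=2, p=1352, q=129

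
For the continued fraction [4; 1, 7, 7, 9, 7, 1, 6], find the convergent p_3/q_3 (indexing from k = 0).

278/57

Using pₖ = aₖpₖ₋₁ + pₖ₋₂, qₖ = aₖqₖ₋₁ + qₖ₋₂ (with p₋₁=1, p₋₂=0, q₋₁=0, q₋₂=1):
  k=0: a=4, p=4, q=1
  k=1: a=1, p=5, q=1
  k=2: a=7, p=39, q=8
  k=3: a=7, p=278, q=57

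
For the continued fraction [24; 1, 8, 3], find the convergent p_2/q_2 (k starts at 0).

Using pₖ = aₖpₖ₋₁ + pₖ₋₂, qₖ = aₖqₖ₋₁ + qₖ₋₂ (with p₋₁=1, p₋₂=0, q₋₁=0, q₋₂=1):
  k=0: a=24, p=24, q=1
  k=1: a=1, p=25, q=1
  k=2: a=8, p=224, q=9

224/9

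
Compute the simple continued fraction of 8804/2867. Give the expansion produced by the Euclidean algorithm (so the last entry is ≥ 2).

[3; 14, 8, 8, 3]

8804 = 3*2867 + 203
2867 = 14*203 + 25
203 = 8*25 + 3
25 = 8*3 + 1
3 = 3*1 + 0  (stop)
So 8804/2867 = [3; 14, 8, 8, 3].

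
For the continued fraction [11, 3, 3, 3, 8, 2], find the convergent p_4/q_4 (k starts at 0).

Using pₖ = aₖpₖ₋₁ + pₖ₋₂, qₖ = aₖqₖ₋₁ + qₖ₋₂ (with p₋₁=1, p₋₂=0, q₋₁=0, q₋₂=1):
  k=0: a=11, p=11, q=1
  k=1: a=3, p=34, q=3
  k=2: a=3, p=113, q=10
  k=3: a=3, p=373, q=33
  k=4: a=8, p=3097, q=274

3097/274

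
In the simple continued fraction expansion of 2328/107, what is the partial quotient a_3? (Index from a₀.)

2328 = 21·107 + 81   →  a_0 = 21
107 = 1·81 + 26   →  a_1 = 1
81 = 3·26 + 3   →  a_2 = 3
26 = 8·3 + 2   →  a_3 = 8

8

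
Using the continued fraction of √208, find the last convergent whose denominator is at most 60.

√208 = [14; 2, 2, 1, 2, 2, 28, …] (period length 6).
Convergents:
  p_0/q_0 = 14/1
  p_1/q_1 = 29/2
  p_2/q_2 = 72/5
  p_3/q_3 = 101/7
  p_4/q_4 = 274/19
  p_5/q_5 = 649/45
  p_6/q_6 = 18446/1279
q_5 = 45 ≤ 60 < 1279 = q_6, so the answer is 649/45.

649/45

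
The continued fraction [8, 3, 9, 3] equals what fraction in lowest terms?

Using pₖ = aₖpₖ₋₁ + pₖ₋₂ and qₖ = aₖqₖ₋₁ + qₖ₋₂:
  k=0: a=8, p=8, q=1
  k=1: a=3, p=25, q=3
  k=2: a=9, p=233, q=28
  k=3: a=3, p=724, q=87

724/87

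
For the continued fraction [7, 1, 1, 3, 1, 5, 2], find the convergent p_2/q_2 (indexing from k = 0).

15/2

Using pₖ = aₖpₖ₋₁ + pₖ₋₂, qₖ = aₖqₖ₋₁ + qₖ₋₂ (with p₋₁=1, p₋₂=0, q₋₁=0, q₋₂=1):
  k=0: a=7, p=7, q=1
  k=1: a=1, p=8, q=1
  k=2: a=1, p=15, q=2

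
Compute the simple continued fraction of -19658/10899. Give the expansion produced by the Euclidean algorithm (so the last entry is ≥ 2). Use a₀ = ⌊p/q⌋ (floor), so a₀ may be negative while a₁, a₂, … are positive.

-19658 = -2·10899 + 2140
10899 = 5·2140 + 199
2140 = 10·199 + 150
199 = 1·150 + 49
150 = 3·49 + 3
49 = 16·3 + 1
3 = 3·1 + 0  (stop)
So -19658/10899 = [-2; 5, 10, 1, 3, 16, 3].

[-2; 5, 10, 1, 3, 16, 3]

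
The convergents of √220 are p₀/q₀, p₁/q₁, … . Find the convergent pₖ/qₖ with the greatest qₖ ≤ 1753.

√220 = [14; 1, 4, 1, 28, …] (period length 4).
Convergents:
  p_0/q_0 = 14/1
  p_1/q_1 = 15/1
  p_2/q_2 = 74/5
  p_3/q_3 = 89/6
  p_4/q_4 = 2566/173
  p_5/q_5 = 2655/179
  p_6/q_6 = 13186/889
  p_7/q_7 = 15841/1068
  p_8/q_8 = 456734/30793
q_7 = 1068 ≤ 1753 < 30793 = q_8, so the answer is 15841/1068.

15841/1068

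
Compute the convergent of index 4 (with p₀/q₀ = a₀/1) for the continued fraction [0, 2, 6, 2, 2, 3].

32/69

Using pₖ = aₖpₖ₋₁ + pₖ₋₂, qₖ = aₖqₖ₋₁ + qₖ₋₂ (with p₋₁=1, p₋₂=0, q₋₁=0, q₋₂=1):
  k=0: a=0, p=0, q=1
  k=1: a=2, p=1, q=2
  k=2: a=6, p=6, q=13
  k=3: a=2, p=13, q=28
  k=4: a=2, p=32, q=69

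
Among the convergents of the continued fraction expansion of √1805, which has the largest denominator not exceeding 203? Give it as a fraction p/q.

2889/68

√1805 = [42; 2, 16, 2, 84, …] (period length 4).
Convergents:
  p_0/q_0 = 42/1
  p_1/q_1 = 85/2
  p_2/q_2 = 1402/33
  p_3/q_3 = 2889/68
  p_4/q_4 = 244078/5745
q_3 = 68 ≤ 203 < 5745 = q_4, so the answer is 2889/68.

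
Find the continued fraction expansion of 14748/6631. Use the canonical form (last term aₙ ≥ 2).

14748 = 2·6631 + 1486
6631 = 4·1486 + 687
1486 = 2·687 + 112
687 = 6·112 + 15
112 = 7·15 + 7
15 = 2·7 + 1
7 = 7·1 + 0  (stop)
So 14748/6631 = [2; 4, 2, 6, 7, 2, 7].

[2; 4, 2, 6, 7, 2, 7]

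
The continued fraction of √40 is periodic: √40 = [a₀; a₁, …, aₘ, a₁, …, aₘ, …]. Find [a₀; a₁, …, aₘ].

a₀ = ⌊√40⌋ = 6.
With m₀=0, d₀=1 and mₖ₊₁ = dₖaₖ − mₖ, dₖ₊₁ = (n − mₖ₊₁²)/dₖ, aₖ₊₁ = ⌊(a₀+mₖ₊₁)/dₖ₊₁⌋:
  k=1: m=6, d=4, a=3
  k=2: m=6, d=1, a=12
d=1 and a=2a₀=12 at k=2, so the next step gives (m, d) = (6, 4) again — its k=1 value — and the period has length 2.

[6; 3, 12]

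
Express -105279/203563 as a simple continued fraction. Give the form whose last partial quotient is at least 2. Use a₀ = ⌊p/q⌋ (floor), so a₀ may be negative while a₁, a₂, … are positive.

-105279 = -1·203563 + 98284
203563 = 2·98284 + 6995
98284 = 14·6995 + 354
6995 = 19·354 + 269
354 = 1·269 + 85
269 = 3·85 + 14
85 = 6·14 + 1
14 = 14·1 + 0  (stop)
So -105279/203563 = [-1; 2, 14, 19, 1, 3, 6, 14].

[-1; 2, 14, 19, 1, 3, 6, 14]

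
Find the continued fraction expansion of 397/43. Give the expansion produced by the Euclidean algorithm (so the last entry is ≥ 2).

397 = 9*43 + 10
43 = 4*10 + 3
10 = 3*3 + 1
3 = 3*1 + 0  (stop)
So 397/43 = [9; 4, 3, 3].

[9; 4, 3, 3]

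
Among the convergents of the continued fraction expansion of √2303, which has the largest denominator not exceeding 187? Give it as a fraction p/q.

√2303 = [47; 1, 94, …] (period length 2).
Convergents:
  p_0/q_0 = 47/1
  p_1/q_1 = 48/1
  p_2/q_2 = 4559/95
  p_3/q_3 = 4607/96
  p_4/q_4 = 437617/9119
q_3 = 96 ≤ 187 < 9119 = q_4, so the answer is 4607/96.

4607/96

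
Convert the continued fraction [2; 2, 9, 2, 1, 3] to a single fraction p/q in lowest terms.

Using pₖ = aₖpₖ₋₁ + pₖ₋₂ and qₖ = aₖqₖ₋₁ + qₖ₋₂:
  k=0: a=2, p=2, q=1
  k=1: a=2, p=5, q=2
  k=2: a=9, p=47, q=19
  k=3: a=2, p=99, q=40
  k=4: a=1, p=146, q=59
  k=5: a=3, p=537, q=217

537/217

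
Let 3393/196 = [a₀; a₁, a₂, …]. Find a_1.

3

3393 = 17·196 + 61   →  a_0 = 17
196 = 3·61 + 13   →  a_1 = 3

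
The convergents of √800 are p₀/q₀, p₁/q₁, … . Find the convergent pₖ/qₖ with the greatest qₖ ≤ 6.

113/4

√800 = [28; 3, 1, 1, 13, 1, 1, 3, 56, …] (period length 8).
Convergents:
  p_0/q_0 = 28/1
  p_1/q_1 = 85/3
  p_2/q_2 = 113/4
  p_3/q_3 = 198/7
q_2 = 4 ≤ 6 < 7 = q_3, so the answer is 113/4.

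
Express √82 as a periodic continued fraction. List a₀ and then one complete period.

a₀ = ⌊√82⌋ = 9.
With m₀=0, d₀=1 and mₖ₊₁ = dₖaₖ − mₖ, dₖ₊₁ = (n − mₖ₊₁²)/dₖ, aₖ₊₁ = ⌊(a₀+mₖ₊₁)/dₖ₊₁⌋:
  k=1: m=9, d=1, a=18
d=1 and a=2a₀=18 at k=1, so the next step gives (m, d) = (9, 1) again — its k=1 value — and the period has length 1.

[9; 18]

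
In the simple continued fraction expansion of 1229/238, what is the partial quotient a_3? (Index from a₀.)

1

1229 = 5·238 + 39   →  a_0 = 5
238 = 6·39 + 4   →  a_1 = 6
39 = 9·4 + 3   →  a_2 = 9
4 = 1·3 + 1   →  a_3 = 1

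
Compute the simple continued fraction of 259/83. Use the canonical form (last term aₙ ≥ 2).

[3; 8, 3, 3]

259 = 3*83 + 10
83 = 8*10 + 3
10 = 3*3 + 1
3 = 3*1 + 0  (stop)
So 259/83 = [3; 8, 3, 3].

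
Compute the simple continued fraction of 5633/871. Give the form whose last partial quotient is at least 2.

[6; 2, 7, 7, 8]

5633 = 6×871 + 407
871 = 2×407 + 57
407 = 7×57 + 8
57 = 7×8 + 1
8 = 8×1 + 0  (stop)
So 5633/871 = [6; 2, 7, 7, 8].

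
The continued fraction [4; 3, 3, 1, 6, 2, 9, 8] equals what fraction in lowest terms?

62454/14501

Using pₖ = aₖpₖ₋₁ + pₖ₋₂ and qₖ = aₖqₖ₋₁ + qₖ₋₂:
  k=0: a=4, p=4, q=1
  k=1: a=3, p=13, q=3
  k=2: a=3, p=43, q=10
  k=3: a=1, p=56, q=13
  k=4: a=6, p=379, q=88
  k=5: a=2, p=814, q=189
  k=6: a=9, p=7705, q=1789
  k=7: a=8, p=62454, q=14501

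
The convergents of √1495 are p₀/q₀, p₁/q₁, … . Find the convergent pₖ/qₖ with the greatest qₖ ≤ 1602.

26911/696

√1495 = [38; 1, 1, 1, 76, …] (period length 4).
Convergents:
  p_0/q_0 = 38/1
  p_1/q_1 = 39/1
  p_2/q_2 = 77/2
  p_3/q_3 = 116/3
  p_4/q_4 = 8893/230
  p_5/q_5 = 9009/233
  p_6/q_6 = 17902/463
  p_7/q_7 = 26911/696
  p_8/q_8 = 2063138/53359
q_7 = 696 ≤ 1602 < 53359 = q_8, so the answer is 26911/696.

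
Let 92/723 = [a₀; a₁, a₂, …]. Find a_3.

6

92 = 0·723 + 92   →  a_0 = 0
723 = 7·92 + 79   →  a_1 = 7
92 = 1·79 + 13   →  a_2 = 1
79 = 6·13 + 1   →  a_3 = 6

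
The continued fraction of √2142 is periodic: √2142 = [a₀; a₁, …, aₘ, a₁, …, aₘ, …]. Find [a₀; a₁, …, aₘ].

a₀ = ⌊√2142⌋ = 46.
With m₀=0, d₀=1 and mₖ₊₁ = dₖaₖ − mₖ, dₖ₊₁ = (n − mₖ₊₁²)/dₖ, aₖ₊₁ = ⌊(a₀+mₖ₊₁)/dₖ₊₁⌋:
  k=1: m=46, d=26, a=3
  k=2: m=32, d=43, a=1
  k=3: m=11, d=47, a=1
  k=4: m=36, d=18, a=4
  k=5: m=36, d=47, a=1
  k=6: m=11, d=43, a=1
  k=7: m=32, d=26, a=3
  k=8: m=46, d=1, a=92
d=1 and a=2a₀=92 at k=8, so the next step gives (m, d) = (46, 26) again — its k=1 value — and the period has length 8.

[46; 3, 1, 1, 4, 1, 1, 3, 92]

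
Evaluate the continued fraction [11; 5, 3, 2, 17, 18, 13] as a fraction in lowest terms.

Fold from the inside: start with 13/1.
  18 + 1/13 = 235/13
  17 + 13/235 = 4008/235
  2 + 235/4008 = 8251/4008
  3 + 4008/8251 = 28761/8251
  5 + 8251/28761 = 152056/28761
  11 + 28761/152056 = 1701377/152056

1701377/152056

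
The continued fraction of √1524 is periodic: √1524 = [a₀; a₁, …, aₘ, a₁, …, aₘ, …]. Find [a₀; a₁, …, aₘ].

a₀ = ⌊√1524⌋ = 39.
With m₀=0, d₀=1 and mₖ₊₁ = dₖaₖ − mₖ, dₖ₊₁ = (n − mₖ₊₁²)/dₖ, aₖ₊₁ = ⌊(a₀+mₖ₊₁)/dₖ₊₁⌋:
  k=1: m=39, d=3, a=26
  k=2: m=39, d=1, a=78
d=1 and a=2a₀=78 at k=2, so the next step gives (m, d) = (39, 3) again — its k=1 value — and the period has length 2.

[39; 26, 78]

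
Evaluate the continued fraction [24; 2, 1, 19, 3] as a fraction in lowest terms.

4381/180

Fold from the inside: start with 3/1.
  19 + 1/3 = 58/3
  1 + 3/58 = 61/58
  2 + 58/61 = 180/61
  24 + 61/180 = 4381/180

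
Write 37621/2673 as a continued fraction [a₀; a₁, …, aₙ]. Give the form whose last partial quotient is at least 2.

37621 = 14×2673 + 199
2673 = 13×199 + 86
199 = 2×86 + 27
86 = 3×27 + 5
27 = 5×5 + 2
5 = 2×2 + 1
2 = 2×1 + 0  (stop)
So 37621/2673 = [14; 13, 2, 3, 5, 2, 2].

[14; 13, 2, 3, 5, 2, 2]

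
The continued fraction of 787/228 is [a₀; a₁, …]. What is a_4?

2

787 = 3·228 + 103   →  a_0 = 3
228 = 2·103 + 22   →  a_1 = 2
103 = 4·22 + 15   →  a_2 = 4
22 = 1·15 + 7   →  a_3 = 1
15 = 2·7 + 1   →  a_4 = 2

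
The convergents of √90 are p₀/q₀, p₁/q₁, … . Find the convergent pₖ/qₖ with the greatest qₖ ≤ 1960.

13329/1405

√90 = [9; 2, 18, …] (period length 2).
Convergents:
  p_0/q_0 = 9/1
  p_1/q_1 = 19/2
  p_2/q_2 = 351/37
  p_3/q_3 = 721/76
  p_4/q_4 = 13329/1405
  p_5/q_5 = 27379/2886
q_4 = 1405 ≤ 1960 < 2886 = q_5, so the answer is 13329/1405.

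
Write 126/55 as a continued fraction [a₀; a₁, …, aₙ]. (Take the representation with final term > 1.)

126 = 2*55 + 16
55 = 3*16 + 7
16 = 2*7 + 2
7 = 3*2 + 1
2 = 2*1 + 0  (stop)
So 126/55 = [2; 3, 2, 3, 2].

[2; 3, 2, 3, 2]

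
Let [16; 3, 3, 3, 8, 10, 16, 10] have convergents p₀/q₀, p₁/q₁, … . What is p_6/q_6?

Using pₖ = aₖpₖ₋₁ + pₖ₋₂, qₖ = aₖqₖ₋₁ + qₖ₋₂ (with p₋₁=1, p₋₂=0, q₋₁=0, q₋₂=1):
  k=0: a=16, p=16, q=1
  k=1: a=3, p=49, q=3
  k=2: a=3, p=163, q=10
  k=3: a=3, p=538, q=33
  k=4: a=8, p=4467, q=274
  k=5: a=10, p=45208, q=2773
  k=6: a=16, p=727795, q=44642

727795/44642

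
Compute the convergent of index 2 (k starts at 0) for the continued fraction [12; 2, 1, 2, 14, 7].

37/3

Using pₖ = aₖpₖ₋₁ + pₖ₋₂, qₖ = aₖqₖ₋₁ + qₖ₋₂ (with p₋₁=1, p₋₂=0, q₋₁=0, q₋₂=1):
  k=0: a=12, p=12, q=1
  k=1: a=2, p=25, q=2
  k=2: a=1, p=37, q=3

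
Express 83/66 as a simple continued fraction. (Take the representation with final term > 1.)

83 = 1*66 + 17
66 = 3*17 + 15
17 = 1*15 + 2
15 = 7*2 + 1
2 = 2*1 + 0  (stop)
So 83/66 = [1; 3, 1, 7, 2].

[1; 3, 1, 7, 2]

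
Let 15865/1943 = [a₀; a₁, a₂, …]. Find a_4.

15865 = 8·1943 + 321   →  a_0 = 8
1943 = 6·321 + 17   →  a_1 = 6
321 = 18·17 + 15   →  a_2 = 18
17 = 1·15 + 2   →  a_3 = 1
15 = 7·2 + 1   →  a_4 = 7

7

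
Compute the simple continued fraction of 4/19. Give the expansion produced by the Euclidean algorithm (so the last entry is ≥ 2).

4 = 0*19 + 4
19 = 4*4 + 3
4 = 1*3 + 1
3 = 3*1 + 0  (stop)
So 4/19 = [0; 4, 1, 3].

[0; 4, 1, 3]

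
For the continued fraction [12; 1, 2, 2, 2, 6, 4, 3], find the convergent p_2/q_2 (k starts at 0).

38/3

Using pₖ = aₖpₖ₋₁ + pₖ₋₂, qₖ = aₖqₖ₋₁ + qₖ₋₂ (with p₋₁=1, p₋₂=0, q₋₁=0, q₋₂=1):
  k=0: a=12, p=12, q=1
  k=1: a=1, p=13, q=1
  k=2: a=2, p=38, q=3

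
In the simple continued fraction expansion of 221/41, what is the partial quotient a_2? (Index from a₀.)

221 = 5·41 + 16   →  a_0 = 5
41 = 2·16 + 9   →  a_1 = 2
16 = 1·9 + 7   →  a_2 = 1

1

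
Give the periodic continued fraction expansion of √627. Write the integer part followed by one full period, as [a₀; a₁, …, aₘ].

a₀ = ⌊√627⌋ = 25.
With m₀=0, d₀=1 and mₖ₊₁ = dₖaₖ − mₖ, dₖ₊₁ = (n − mₖ₊₁²)/dₖ, aₖ₊₁ = ⌊(a₀+mₖ₊₁)/dₖ₊₁⌋:
  k=1: m=25, d=2, a=25
  k=2: m=25, d=1, a=50
d=1 and a=2a₀=50 at k=2, so the next step gives (m, d) = (25, 2) again — its k=1 value — and the period has length 2.

[25; 25, 50]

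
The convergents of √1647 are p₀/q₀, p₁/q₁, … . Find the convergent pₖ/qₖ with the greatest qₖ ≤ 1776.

√1647 = [40; 1, 1, 2, 1, 1, 80, …] (period length 6).
Convergents:
  p_0/q_0 = 40/1
  p_1/q_1 = 41/1
  p_2/q_2 = 81/2
  p_3/q_3 = 203/5
  p_4/q_4 = 284/7
  p_5/q_5 = 487/12
  p_6/q_6 = 39244/967
  p_7/q_7 = 39731/979
  p_8/q_8 = 78975/1946
q_7 = 979 ≤ 1776 < 1946 = q_8, so the answer is 39731/979.

39731/979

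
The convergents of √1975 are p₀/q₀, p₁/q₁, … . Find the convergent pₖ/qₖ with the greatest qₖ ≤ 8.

√1975 = [44; 2, 3, 1, 2, 1, 3, 2, 88, …] (period length 8).
Convergents:
  p_0/q_0 = 44/1
  p_1/q_1 = 89/2
  p_2/q_2 = 311/7
  p_3/q_3 = 400/9
q_2 = 7 ≤ 8 < 9 = q_3, so the answer is 311/7.

311/7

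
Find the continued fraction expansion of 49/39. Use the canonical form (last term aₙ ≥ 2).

49 = 1*39 + 10
39 = 3*10 + 9
10 = 1*9 + 1
9 = 9*1 + 0  (stop)
So 49/39 = [1; 3, 1, 9].

[1; 3, 1, 9]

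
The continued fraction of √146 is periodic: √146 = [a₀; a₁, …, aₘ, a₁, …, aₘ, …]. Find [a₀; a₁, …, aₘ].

[12; 12, 24]

a₀ = ⌊√146⌋ = 12.
With m₀=0, d₀=1 and mₖ₊₁ = dₖaₖ − mₖ, dₖ₊₁ = (n − mₖ₊₁²)/dₖ, aₖ₊₁ = ⌊(a₀+mₖ₊₁)/dₖ₊₁⌋:
  k=1: m=12, d=2, a=12
  k=2: m=12, d=1, a=24
d=1 and a=2a₀=24 at k=2, so the next step gives (m, d) = (12, 2) again — its k=1 value — and the period has length 2.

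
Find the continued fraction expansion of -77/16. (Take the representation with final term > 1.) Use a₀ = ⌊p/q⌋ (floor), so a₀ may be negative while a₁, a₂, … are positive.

-77 = -5×16 + 3
16 = 5×3 + 1
3 = 3×1 + 0  (stop)
So -77/16 = [-5; 5, 3].

[-5; 5, 3]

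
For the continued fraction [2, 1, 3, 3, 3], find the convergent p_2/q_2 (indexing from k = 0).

11/4

Using pₖ = aₖpₖ₋₁ + pₖ₋₂, qₖ = aₖqₖ₋₁ + qₖ₋₂ (with p₋₁=1, p₋₂=0, q₋₁=0, q₋₂=1):
  k=0: a=2, p=2, q=1
  k=1: a=1, p=3, q=1
  k=2: a=3, p=11, q=4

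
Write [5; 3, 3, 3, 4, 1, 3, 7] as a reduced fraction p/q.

Fold from the inside: start with 7/1.
  3 + 1/7 = 22/7
  1 + 7/22 = 29/22
  4 + 22/29 = 138/29
  3 + 29/138 = 443/138
  3 + 138/443 = 1467/443
  3 + 443/1467 = 4844/1467
  5 + 1467/4844 = 25687/4844

25687/4844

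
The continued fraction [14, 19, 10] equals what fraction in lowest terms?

2684/191

Using pₖ = aₖpₖ₋₁ + pₖ₋₂ and qₖ = aₖqₖ₋₁ + qₖ₋₂:
  k=0: a=14, p=14, q=1
  k=1: a=19, p=267, q=19
  k=2: a=10, p=2684, q=191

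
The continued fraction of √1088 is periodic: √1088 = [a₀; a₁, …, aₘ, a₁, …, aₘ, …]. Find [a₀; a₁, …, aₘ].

a₀ = ⌊√1088⌋ = 32.
With m₀=0, d₀=1 and mₖ₊₁ = dₖaₖ − mₖ, dₖ₊₁ = (n − mₖ₊₁²)/dₖ, aₖ₊₁ = ⌊(a₀+mₖ₊₁)/dₖ₊₁⌋:
  k=1: m=32, d=64, a=1
  k=2: m=32, d=1, a=64
d=1 and a=2a₀=64 at k=2, so the next step gives (m, d) = (32, 64) again — its k=1 value — and the period has length 2.

[32; 1, 64]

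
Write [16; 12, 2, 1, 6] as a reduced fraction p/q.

3972/247

Using pₖ = aₖpₖ₋₁ + pₖ₋₂ and qₖ = aₖqₖ₋₁ + qₖ₋₂:
  k=0: a=16, p=16, q=1
  k=1: a=12, p=193, q=12
  k=2: a=2, p=402, q=25
  k=3: a=1, p=595, q=37
  k=4: a=6, p=3972, q=247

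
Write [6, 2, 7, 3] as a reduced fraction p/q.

Fold from the inside: start with 3/1.
  7 + 1/3 = 22/3
  2 + 3/22 = 47/22
  6 + 22/47 = 304/47

304/47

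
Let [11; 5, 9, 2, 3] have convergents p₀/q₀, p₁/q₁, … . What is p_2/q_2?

Using pₖ = aₖpₖ₋₁ + pₖ₋₂, qₖ = aₖqₖ₋₁ + qₖ₋₂ (with p₋₁=1, p₋₂=0, q₋₁=0, q₋₂=1):
  k=0: a=11, p=11, q=1
  k=1: a=5, p=56, q=5
  k=2: a=9, p=515, q=46

515/46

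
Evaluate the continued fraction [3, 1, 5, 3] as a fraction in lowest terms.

73/19

Using pₖ = aₖpₖ₋₁ + pₖ₋₂ and qₖ = aₖqₖ₋₁ + qₖ₋₂:
  k=0: a=3, p=3, q=1
  k=1: a=1, p=4, q=1
  k=2: a=5, p=23, q=6
  k=3: a=3, p=73, q=19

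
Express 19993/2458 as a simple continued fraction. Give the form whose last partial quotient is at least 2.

[8; 7, 2, 8, 6, 3]

19993 = 8×2458 + 329
2458 = 7×329 + 155
329 = 2×155 + 19
155 = 8×19 + 3
19 = 6×3 + 1
3 = 3×1 + 0  (stop)
So 19993/2458 = [8; 7, 2, 8, 6, 3].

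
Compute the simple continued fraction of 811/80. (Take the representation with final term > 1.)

811 = 10*80 + 11
80 = 7*11 + 3
11 = 3*3 + 2
3 = 1*2 + 1
2 = 2*1 + 0  (stop)
So 811/80 = [10; 7, 3, 1, 2].

[10; 7, 3, 1, 2]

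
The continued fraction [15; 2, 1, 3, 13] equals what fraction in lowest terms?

Fold from the inside: start with 13/1.
  3 + 1/13 = 40/13
  1 + 13/40 = 53/40
  2 + 40/53 = 146/53
  15 + 53/146 = 2243/146

2243/146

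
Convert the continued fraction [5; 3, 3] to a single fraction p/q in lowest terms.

53/10

Fold from the inside: start with 3/1.
  3 + 1/3 = 10/3
  5 + 3/10 = 53/10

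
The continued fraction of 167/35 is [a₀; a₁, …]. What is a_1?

1

167 = 4·35 + 27   →  a_0 = 4
35 = 1·27 + 8   →  a_1 = 1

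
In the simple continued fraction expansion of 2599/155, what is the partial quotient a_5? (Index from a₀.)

2599 = 16·155 + 119   →  a_0 = 16
155 = 1·119 + 36   →  a_1 = 1
119 = 3·36 + 11   →  a_2 = 3
36 = 3·11 + 3   →  a_3 = 3
11 = 3·3 + 2   →  a_4 = 3
3 = 1·2 + 1   →  a_5 = 1

1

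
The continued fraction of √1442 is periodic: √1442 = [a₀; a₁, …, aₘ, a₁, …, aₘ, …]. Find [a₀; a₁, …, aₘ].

[37; 1, 36, 1, 74]

a₀ = ⌊√1442⌋ = 37.
With m₀=0, d₀=1 and mₖ₊₁ = dₖaₖ − mₖ, dₖ₊₁ = (n − mₖ₊₁²)/dₖ, aₖ₊₁ = ⌊(a₀+mₖ₊₁)/dₖ₊₁⌋:
  k=1: m=37, d=73, a=1
  k=2: m=36, d=2, a=36
  k=3: m=36, d=73, a=1
  k=4: m=37, d=1, a=74
d=1 and a=2a₀=74 at k=4, so the next step gives (m, d) = (37, 73) again — its k=1 value — and the period has length 4.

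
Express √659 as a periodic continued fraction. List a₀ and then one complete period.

a₀ = ⌊√659⌋ = 25.

[25; 1, 2, 25, 2, 1, 50]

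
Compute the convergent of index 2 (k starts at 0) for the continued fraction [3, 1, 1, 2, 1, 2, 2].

Using pₖ = aₖpₖ₋₁ + pₖ₋₂, qₖ = aₖqₖ₋₁ + qₖ₋₂ (with p₋₁=1, p₋₂=0, q₋₁=0, q₋₂=1):
  k=0: a=3, p=3, q=1
  k=1: a=1, p=4, q=1
  k=2: a=1, p=7, q=2

7/2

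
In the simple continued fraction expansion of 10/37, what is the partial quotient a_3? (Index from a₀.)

10 = 0·37 + 10   →  a_0 = 0
37 = 3·10 + 7   →  a_1 = 3
10 = 1·7 + 3   →  a_2 = 1
7 = 2·3 + 1   →  a_3 = 2

2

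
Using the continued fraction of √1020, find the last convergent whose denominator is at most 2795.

32672/1023

√1020 = [31; 1, 14, 1, 62, …] (period length 4).
Convergents:
  p_0/q_0 = 31/1
  p_1/q_1 = 32/1
  p_2/q_2 = 479/15
  p_3/q_3 = 511/16
  p_4/q_4 = 32161/1007
  p_5/q_5 = 32672/1023
  p_6/q_6 = 489569/15329
q_5 = 1023 ≤ 2795 < 15329 = q_6, so the answer is 32672/1023.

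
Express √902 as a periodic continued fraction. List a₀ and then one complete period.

a₀ = ⌊√902⌋ = 30.
With m₀=0, d₀=1 and mₖ₊₁ = dₖaₖ − mₖ, dₖ₊₁ = (n − mₖ₊₁²)/dₖ, aₖ₊₁ = ⌊(a₀+mₖ₊₁)/dₖ₊₁⌋:
  k=1: m=30, d=2, a=30
  k=2: m=30, d=1, a=60
d=1 and a=2a₀=60 at k=2, so the next step gives (m, d) = (30, 2) again — its k=1 value — and the period has length 2.

[30; 30, 60]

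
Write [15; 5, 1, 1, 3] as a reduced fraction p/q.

Using pₖ = aₖpₖ₋₁ + pₖ₋₂ and qₖ = aₖqₖ₋₁ + qₖ₋₂:
  k=0: a=15, p=15, q=1
  k=1: a=5, p=76, q=5
  k=2: a=1, p=91, q=6
  k=3: a=1, p=167, q=11
  k=4: a=3, p=592, q=39

592/39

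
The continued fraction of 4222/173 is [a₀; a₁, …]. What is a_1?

4222 = 24·173 + 70   →  a_0 = 24
173 = 2·70 + 33   →  a_1 = 2

2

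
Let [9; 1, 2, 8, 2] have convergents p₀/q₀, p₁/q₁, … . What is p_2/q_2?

29/3

Using pₖ = aₖpₖ₋₁ + pₖ₋₂, qₖ = aₖqₖ₋₁ + qₖ₋₂ (with p₋₁=1, p₋₂=0, q₋₁=0, q₋₂=1):
  k=0: a=9, p=9, q=1
  k=1: a=1, p=10, q=1
  k=2: a=2, p=29, q=3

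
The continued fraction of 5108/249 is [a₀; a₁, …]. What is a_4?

5108 = 20·249 + 128   →  a_0 = 20
249 = 1·128 + 121   →  a_1 = 1
128 = 1·121 + 7   →  a_2 = 1
121 = 17·7 + 2   →  a_3 = 17
7 = 3·2 + 1   →  a_4 = 3

3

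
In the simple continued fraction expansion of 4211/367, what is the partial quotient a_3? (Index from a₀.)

4211 = 11·367 + 174   →  a_0 = 11
367 = 2·174 + 19   →  a_1 = 2
174 = 9·19 + 3   →  a_2 = 9
19 = 6·3 + 1   →  a_3 = 6

6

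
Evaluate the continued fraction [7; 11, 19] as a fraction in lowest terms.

Using pₖ = aₖpₖ₋₁ + pₖ₋₂ and qₖ = aₖqₖ₋₁ + qₖ₋₂:
  k=0: a=7, p=7, q=1
  k=1: a=11, p=78, q=11
  k=2: a=19, p=1489, q=210

1489/210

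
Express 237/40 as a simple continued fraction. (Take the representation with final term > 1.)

[5; 1, 12, 3]

237 = 5×40 + 37
40 = 1×37 + 3
37 = 12×3 + 1
3 = 3×1 + 0  (stop)
So 237/40 = [5; 1, 12, 3].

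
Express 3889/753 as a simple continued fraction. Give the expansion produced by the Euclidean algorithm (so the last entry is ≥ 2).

[5; 6, 13, 1, 3, 2]

3889 = 5·753 + 124
753 = 6·124 + 9
124 = 13·9 + 7
9 = 1·7 + 2
7 = 3·2 + 1
2 = 2·1 + 0  (stop)
So 3889/753 = [5; 6, 13, 1, 3, 2].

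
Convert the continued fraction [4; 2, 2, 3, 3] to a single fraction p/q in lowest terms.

Using pₖ = aₖpₖ₋₁ + pₖ₋₂ and qₖ = aₖqₖ₋₁ + qₖ₋₂:
  k=0: a=4, p=4, q=1
  k=1: a=2, p=9, q=2
  k=2: a=2, p=22, q=5
  k=3: a=3, p=75, q=17
  k=4: a=3, p=247, q=56

247/56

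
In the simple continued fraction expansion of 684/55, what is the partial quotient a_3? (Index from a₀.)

2

684 = 12·55 + 24   →  a_0 = 12
55 = 2·24 + 7   →  a_1 = 2
24 = 3·7 + 3   →  a_2 = 3
7 = 2·3 + 1   →  a_3 = 2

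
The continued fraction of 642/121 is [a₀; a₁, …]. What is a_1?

642 = 5·121 + 37   →  a_0 = 5
121 = 3·37 + 10   →  a_1 = 3

3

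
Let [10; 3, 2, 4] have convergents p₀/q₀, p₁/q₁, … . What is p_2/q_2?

Using pₖ = aₖpₖ₋₁ + pₖ₋₂, qₖ = aₖqₖ₋₁ + qₖ₋₂ (with p₋₁=1, p₋₂=0, q₋₁=0, q₋₂=1):
  k=0: a=10, p=10, q=1
  k=1: a=3, p=31, q=3
  k=2: a=2, p=72, q=7

72/7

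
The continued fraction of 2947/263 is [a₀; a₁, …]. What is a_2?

2947 = 11·263 + 54   →  a_0 = 11
263 = 4·54 + 47   →  a_1 = 4
54 = 1·47 + 7   →  a_2 = 1

1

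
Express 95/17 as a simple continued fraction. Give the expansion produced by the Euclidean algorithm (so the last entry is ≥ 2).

[5; 1, 1, 2, 3]

95 = 5*17 + 10
17 = 1*10 + 7
10 = 1*7 + 3
7 = 2*3 + 1
3 = 3*1 + 0  (stop)
So 95/17 = [5; 1, 1, 2, 3].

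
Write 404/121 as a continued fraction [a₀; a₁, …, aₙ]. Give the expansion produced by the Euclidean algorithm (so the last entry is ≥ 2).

[3; 2, 1, 19, 2]

404 = 3·121 + 41
121 = 2·41 + 39
41 = 1·39 + 2
39 = 19·2 + 1
2 = 2·1 + 0  (stop)
So 404/121 = [3; 2, 1, 19, 2].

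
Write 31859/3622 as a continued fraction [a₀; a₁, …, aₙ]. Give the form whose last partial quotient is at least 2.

31859 = 8×3622 + 2883
3622 = 1×2883 + 739
2883 = 3×739 + 666
739 = 1×666 + 73
666 = 9×73 + 9
73 = 8×9 + 1
9 = 9×1 + 0  (stop)
So 31859/3622 = [8; 1, 3, 1, 9, 8, 9].

[8; 1, 3, 1, 9, 8, 9]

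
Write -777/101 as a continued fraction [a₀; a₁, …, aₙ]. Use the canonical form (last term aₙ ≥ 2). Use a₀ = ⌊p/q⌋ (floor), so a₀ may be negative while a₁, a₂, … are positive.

-777 = -8·101 + 31
101 = 3·31 + 8
31 = 3·8 + 7
8 = 1·7 + 1
7 = 7·1 + 0  (stop)
So -777/101 = [-8; 3, 3, 1, 7].

[-8; 3, 3, 1, 7]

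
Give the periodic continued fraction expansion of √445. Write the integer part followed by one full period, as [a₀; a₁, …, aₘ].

a₀ = ⌊√445⌋ = 21.
With m₀=0, d₀=1 and mₖ₊₁ = dₖaₖ − mₖ, dₖ₊₁ = (n − mₖ₊₁²)/dₖ, aₖ₊₁ = ⌊(a₀+mₖ₊₁)/dₖ₊₁⌋:
  k=1: m=21, d=4, a=10
  k=2: m=19, d=21, a=1
  k=3: m=2, d=21, a=1
  k=4: m=19, d=4, a=10
  k=5: m=21, d=1, a=42
d=1 and a=2a₀=42 at k=5, so the next step gives (m, d) = (21, 4) again — its k=1 value — and the period has length 5.

[21; 10, 1, 1, 10, 42]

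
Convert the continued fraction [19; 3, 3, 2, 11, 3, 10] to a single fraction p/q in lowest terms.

161827/8383

Using pₖ = aₖpₖ₋₁ + pₖ₋₂ and qₖ = aₖqₖ₋₁ + qₖ₋₂:
  k=0: a=19, p=19, q=1
  k=1: a=3, p=58, q=3
  k=2: a=3, p=193, q=10
  k=3: a=2, p=444, q=23
  k=4: a=11, p=5077, q=263
  k=5: a=3, p=15675, q=812
  k=6: a=10, p=161827, q=8383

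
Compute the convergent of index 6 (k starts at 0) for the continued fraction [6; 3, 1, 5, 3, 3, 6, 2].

Using pₖ = aₖpₖ₋₁ + pₖ₋₂, qₖ = aₖqₖ₋₁ + qₖ₋₂ (with p₋₁=1, p₋₂=0, q₋₁=0, q₋₂=1):
  k=0: a=6, p=6, q=1
  k=1: a=3, p=19, q=3
  k=2: a=1, p=25, q=4
  k=3: a=5, p=144, q=23
  k=4: a=3, p=457, q=73
  k=5: a=3, p=1515, q=242
  k=6: a=6, p=9547, q=1525

9547/1525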